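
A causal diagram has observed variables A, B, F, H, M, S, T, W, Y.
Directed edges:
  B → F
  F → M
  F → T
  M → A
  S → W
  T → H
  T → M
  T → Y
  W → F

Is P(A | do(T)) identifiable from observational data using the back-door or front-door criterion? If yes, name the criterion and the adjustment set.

P(A|do(T)): backdoor, adjust for {F}.

desc(T)\{T}={A,H,M,Y}; candidates ⊆ {B,F,S,W}.
size 0: {}; under {} T still reaches {A,B,F,M,S,W} ∋ A.
{F}: T⊥A given {F} in G with T→· removed — back-door holds.
P(A|do(T)) = Σ_{F} P(A|T,F)·P(F).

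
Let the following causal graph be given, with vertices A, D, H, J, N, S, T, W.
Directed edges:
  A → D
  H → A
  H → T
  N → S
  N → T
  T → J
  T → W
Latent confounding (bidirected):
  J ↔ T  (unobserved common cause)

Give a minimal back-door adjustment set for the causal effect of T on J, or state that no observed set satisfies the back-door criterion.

desc(T)\{T}={J,W}; candidates ⊆ {A,D,H,N,S}.
T↔J: latent back-door arc(s) into T.
size 0: {}; under {} T still reaches {A,D,H,J,N,S} ∋ J.
size 1: {A}, {D}, {H} …(+2); under {A} T still reaches {H,J,N,S} ∋ J.
size 2: {A,D}, {A,H}, {A,N} …(+7); under {A,D} T still reaches {H,J,N,S} ∋ J.
T↔J cannot be blocked by any observed set — no back-door set.

T→J: no observed back-door set.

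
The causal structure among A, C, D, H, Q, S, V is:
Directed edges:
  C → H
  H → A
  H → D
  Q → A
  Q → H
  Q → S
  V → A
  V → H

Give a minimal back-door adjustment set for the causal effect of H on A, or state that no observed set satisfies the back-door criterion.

H→A: minimal back-door set {Q, V}.

desc(H)\{H}={A,D}; candidates ⊆ {C,Q,S,V}.
size 0: {}; under {} H still reaches {A,C,Q,S,V} ∋ A.
size 1: {C}, {Q}, {S} …(+1); under {C} H still reaches {A,Q,S,V} ∋ A.
{Q,V}: H⊥A given {Q,V} in G with H→· removed — back-door holds.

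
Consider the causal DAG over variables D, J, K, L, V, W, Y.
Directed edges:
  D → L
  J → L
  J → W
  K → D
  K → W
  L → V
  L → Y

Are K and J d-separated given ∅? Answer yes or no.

Yes — K ⊥ J | ∅.

Bayes-Ball from K | ∅ reaches {D,L,V,W,Y}.
J ∉ reach(K|∅) ⇒ K ⊥ J | ∅.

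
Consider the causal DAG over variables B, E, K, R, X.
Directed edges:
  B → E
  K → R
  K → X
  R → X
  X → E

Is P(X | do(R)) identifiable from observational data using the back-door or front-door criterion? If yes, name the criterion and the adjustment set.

desc(R)\{R}={E,X}; candidates ⊆ {B,K}.
size 0: {}; under {} R still reaches {E,K,X} ∋ X.
{K}: R⊥X given {K} in G with R→· removed — back-door holds.
P(X|do(R)) = Σ_{K} P(X|R,K)·P(K).

P(X|do(R)): backdoor, adjust for {K}.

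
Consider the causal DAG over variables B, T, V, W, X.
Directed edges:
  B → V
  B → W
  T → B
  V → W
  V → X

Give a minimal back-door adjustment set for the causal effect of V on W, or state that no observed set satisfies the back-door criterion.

desc(V)\{V}={W,X}; candidates ⊆ {B,T}.
size 0: {}; under {} V still reaches {B,T,W} ∋ W.
{B}: V⊥W given {B} in G with V→· removed — back-door holds.

V→W: minimal back-door set {B}.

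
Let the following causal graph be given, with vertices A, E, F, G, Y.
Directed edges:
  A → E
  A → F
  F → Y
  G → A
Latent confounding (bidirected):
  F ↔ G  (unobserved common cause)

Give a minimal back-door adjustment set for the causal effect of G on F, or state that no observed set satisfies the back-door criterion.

G→F: no observed back-door set.

desc(G)\{G}={A,E,F,Y}; candidates ⊆ {—}.
G↔F: latent back-door arc(s) into G.
size 0: {}; under {} G still reaches {F,Y} ∋ F.
G↔F cannot be blocked by any observed set — no back-door set.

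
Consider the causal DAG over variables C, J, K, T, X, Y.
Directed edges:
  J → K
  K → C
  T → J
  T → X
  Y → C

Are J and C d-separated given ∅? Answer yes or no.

Bayes-Ball from J | ∅ reaches {C,K,T,X}.
C ∈ reach(J|∅) ⇒ J ⊥̸ C | ∅.

No — J and C are d-connected given ∅.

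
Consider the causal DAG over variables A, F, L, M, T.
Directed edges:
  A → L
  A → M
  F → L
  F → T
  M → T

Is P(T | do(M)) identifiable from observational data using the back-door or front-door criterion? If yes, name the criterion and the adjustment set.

desc(M)\{M}={T}; candidates ⊆ {A,F,L}.
∅: M⊥T given ∅ in G with M→· removed — back-door holds.
P(T|do(M)) = P(T|M) — no adjustment needed.

P(T|do(M)): backdoor, adjust for ∅.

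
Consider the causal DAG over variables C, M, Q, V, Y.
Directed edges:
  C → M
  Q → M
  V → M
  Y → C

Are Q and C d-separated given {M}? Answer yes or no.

No — Q and C are d-connected given {M}.

Bayes-Ball from Q | {M} reaches {C,V,Y}.
C ∈ reach(Q|{M}) ⇒ Q ⊥̸ C | {M}.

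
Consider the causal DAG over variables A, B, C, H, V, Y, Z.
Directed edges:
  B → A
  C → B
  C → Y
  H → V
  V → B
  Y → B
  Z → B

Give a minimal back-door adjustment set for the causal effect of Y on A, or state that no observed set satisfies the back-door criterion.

desc(Y)\{Y}={A,B}; candidates ⊆ {C,H,V,Z}.
size 0: {}; under {} Y still reaches {A,B,C} ∋ A.
{C}: Y⊥A given {C} in G with Y→· removed — back-door holds.

Y→A: minimal back-door set {C}.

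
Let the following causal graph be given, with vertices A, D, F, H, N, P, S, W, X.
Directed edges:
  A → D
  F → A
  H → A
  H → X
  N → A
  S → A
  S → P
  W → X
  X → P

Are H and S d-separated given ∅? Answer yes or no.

Bayes-Ball from H | ∅ reaches {A,D,P,X}.
S ∉ reach(H|∅) ⇒ H ⊥ S | ∅.

Yes — H ⊥ S | ∅.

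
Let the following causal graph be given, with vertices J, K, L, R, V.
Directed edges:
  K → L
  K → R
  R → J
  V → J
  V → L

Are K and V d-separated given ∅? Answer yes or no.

Bayes-Ball from K | ∅ reaches {J,L,R}.
V ∉ reach(K|∅) ⇒ K ⊥ V | ∅.

Yes — K ⊥ V | ∅.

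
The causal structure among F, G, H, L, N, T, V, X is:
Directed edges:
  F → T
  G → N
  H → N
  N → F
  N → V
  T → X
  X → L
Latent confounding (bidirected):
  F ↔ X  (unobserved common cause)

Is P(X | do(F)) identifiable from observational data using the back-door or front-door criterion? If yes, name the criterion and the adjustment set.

P(X|do(F)): frontdoor, adjust for {T}.

desc(F)\{F}={L,T,X}; candidates ⊆ {G,H,N,V}.
F↔X: latent back-door arc(s) into F.
size 0: {}; under {} F still reaches {G,H,L,N,V,X} ∋ X.
size 1: {G}, {H}, {N} …(+1); under {G} F still reaches {H,L,N,V,X} ∋ X.
size 2: {G,H}, {G,N}, {G,V} …(+3); under {G,H} F still reaches {L,N,V,X} ∋ X.
F↔X cannot be blocked by any observed set — no back-door set.
{T}: (i) intercepts every directed F→X path; (ii) no back-door F→{T}; (iii) {F} blocks every back-door {T}→X. Front-door holds.
P(X|do(F)) = Σ_{T} P(T|F) Σ_{F'} P(X|T,F')P(F').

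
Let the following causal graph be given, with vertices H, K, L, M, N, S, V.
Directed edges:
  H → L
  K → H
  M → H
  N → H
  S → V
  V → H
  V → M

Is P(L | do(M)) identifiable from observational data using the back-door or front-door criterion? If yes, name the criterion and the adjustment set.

P(L|do(M)): backdoor, adjust for {V}.

desc(M)\{M}={H,L}; candidates ⊆ {K,N,S,V}.
size 0: {}; under {} M still reaches {H,L,S,V} ∋ L.
{V}: M⊥L given {V} in G with M→· removed — back-door holds.
P(L|do(M)) = Σ_{V} P(L|M,V)·P(V).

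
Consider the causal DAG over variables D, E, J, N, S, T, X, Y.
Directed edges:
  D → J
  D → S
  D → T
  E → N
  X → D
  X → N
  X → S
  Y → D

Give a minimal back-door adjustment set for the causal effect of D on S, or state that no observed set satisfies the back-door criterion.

desc(D)\{D}={J,S,T}; candidates ⊆ {E,N,X,Y}.
size 0: {}; under {} D still reaches {N,S,X,Y} ∋ S.
{X}: D⊥S given {X} in G with D→· removed — back-door holds.

D→S: minimal back-door set {X}.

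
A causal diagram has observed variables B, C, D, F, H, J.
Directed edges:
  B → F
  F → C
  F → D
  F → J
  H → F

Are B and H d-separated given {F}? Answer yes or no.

No — B and H are d-connected given {F}.

Bayes-Ball from B | {F} reaches {H}.
H ∈ reach(B|{F}) ⇒ B ⊥̸ H | {F}.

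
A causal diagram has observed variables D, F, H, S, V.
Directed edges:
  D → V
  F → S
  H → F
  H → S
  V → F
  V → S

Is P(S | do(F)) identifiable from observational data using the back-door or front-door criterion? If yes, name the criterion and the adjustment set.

P(S|do(F)): backdoor, adjust for {H, V}.

desc(F)\{F}={S}; candidates ⊆ {D,H,V}.
size 0: {}; under {} F still reaches {D,H,S,V} ∋ S.
size 1: {D}, {H}, {V}; under {D} F still reaches {H,S,V} ∋ S.
{H,V}: F⊥S given {H,V} in G with F→· removed — back-door holds.
P(S|do(F)) = Σ_{H,V} P(S|F,H,V)·P(H,V).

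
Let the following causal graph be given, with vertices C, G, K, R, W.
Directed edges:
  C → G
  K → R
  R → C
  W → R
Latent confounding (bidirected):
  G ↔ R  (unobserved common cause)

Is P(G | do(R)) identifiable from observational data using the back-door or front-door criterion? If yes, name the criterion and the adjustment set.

desc(R)\{R}={C,G}; candidates ⊆ {K,W}.
R↔G: latent back-door arc(s) into R.
size 0: {}; under {} R still reaches {G,K,W} ∋ G.
size 1: {K}, {W}; under {K} R still reaches {G,W} ∋ G.
size 2: {K,W}; under {K,W} R still reaches {G} ∋ G.
R↔G cannot be blocked by any observed set — no back-door set.
{C}: (i) intercepts every directed R→G path; (ii) no back-door R→{C}; (iii) {R} blocks every back-door {C}→G. Front-door holds.
P(G|do(R)) = Σ_{C} P(C|R) Σ_{R'} P(G|C,R')P(R').

P(G|do(R)): frontdoor, adjust for {C}.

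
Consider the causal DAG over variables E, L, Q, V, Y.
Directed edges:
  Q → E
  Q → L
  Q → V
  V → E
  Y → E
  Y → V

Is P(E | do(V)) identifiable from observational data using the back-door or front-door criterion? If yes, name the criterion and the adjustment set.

P(E|do(V)): backdoor, adjust for {Q, Y}.

desc(V)\{V}={E}; candidates ⊆ {L,Q,Y}.
size 0: {}; under {} V still reaches {E,L,Q,Y} ∋ E.
size 1: {L}, {Q}, {Y}; under {L} V still reaches {E,Q,Y} ∋ E.
{Q,Y}: V⊥E given {Q,Y} in G with V→· removed — back-door holds.
P(E|do(V)) = Σ_{Q,Y} P(E|V,Q,Y)·P(Q,Y).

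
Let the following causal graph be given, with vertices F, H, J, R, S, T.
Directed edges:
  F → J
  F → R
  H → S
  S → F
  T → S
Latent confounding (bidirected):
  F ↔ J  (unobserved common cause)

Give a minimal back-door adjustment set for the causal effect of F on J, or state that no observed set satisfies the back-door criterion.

desc(F)\{F}={J,R}; candidates ⊆ {H,S,T}.
F↔J: latent back-door arc(s) into F.
size 0: {}; under {} F still reaches {H,J,S,T} ∋ J.
size 1: {H}, {S}, {T}; under {H} F still reaches {J,S,T} ∋ J.
size 2: {H,S}, {H,T}, {S,T}; under {H,S} F still reaches {J} ∋ J.
F↔J cannot be blocked by any observed set — no back-door set.

F→J: no observed back-door set.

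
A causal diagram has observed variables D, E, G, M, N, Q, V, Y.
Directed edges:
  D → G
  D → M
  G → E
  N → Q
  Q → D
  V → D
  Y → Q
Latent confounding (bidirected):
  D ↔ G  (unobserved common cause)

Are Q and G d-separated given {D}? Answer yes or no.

No — Q and G are d-connected given {D}.

Bayes-Ball from Q | {D} reaches {E,G,N,V,Y}.
G ∈ reach(Q|{D}) ⇒ Q ⊥̸ G | {D}.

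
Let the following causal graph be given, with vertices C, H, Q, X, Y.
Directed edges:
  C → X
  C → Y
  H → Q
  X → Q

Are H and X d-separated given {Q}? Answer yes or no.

No — H and X are d-connected given {Q}.

Bayes-Ball from H | {Q} reaches {C,X,Y}.
X ∈ reach(H|{Q}) ⇒ H ⊥̸ X | {Q}.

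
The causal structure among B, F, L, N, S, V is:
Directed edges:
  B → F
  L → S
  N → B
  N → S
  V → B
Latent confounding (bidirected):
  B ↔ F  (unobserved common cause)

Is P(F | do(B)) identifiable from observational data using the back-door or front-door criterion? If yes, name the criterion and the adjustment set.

P(F|do(B)): not identifiable (no BD/FD set).

desc(B)\{B}={F}; candidates ⊆ {L,N,S,V}.
B↔F: latent back-door arc(s) into B.
size 0: {}; under {} B still reaches {F,N,S,V} ∋ F.
size 1: {L}, {N}, {S} …(+1); under {L} B still reaches {F,N,S,V} ∋ F.
size 2: {L,N}, {L,S}, {L,V} …(+3); under {L,N} B still reaches {F,V} ∋ F.
B↔F cannot be blocked by any observed set — no back-door set.
No mediator lies on a directed B→…→F path.
Neither criterion identifies P(F|do(B)) in this graph.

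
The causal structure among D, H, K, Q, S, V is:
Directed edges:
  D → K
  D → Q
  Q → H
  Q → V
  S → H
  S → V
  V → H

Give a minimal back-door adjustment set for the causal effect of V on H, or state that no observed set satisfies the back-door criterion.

V→H: minimal back-door set {Q, S}.

desc(V)\{V}={H}; candidates ⊆ {D,K,Q,S}.
size 0: {}; under {} V still reaches {D,H,K,Q,S} ∋ H.
size 1: {D}, {K}, {Q} …(+1); under {D} V still reaches {H,Q,S} ∋ H.
{Q,S}: V⊥H given {Q,S} in G with V→· removed — back-door holds.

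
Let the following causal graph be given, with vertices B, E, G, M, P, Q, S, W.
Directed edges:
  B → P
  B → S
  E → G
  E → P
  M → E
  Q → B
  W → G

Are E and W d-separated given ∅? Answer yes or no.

Yes — E ⊥ W | ∅.

Bayes-Ball from E | ∅ reaches {G,M,P}.
W ∉ reach(E|∅) ⇒ E ⊥ W | ∅.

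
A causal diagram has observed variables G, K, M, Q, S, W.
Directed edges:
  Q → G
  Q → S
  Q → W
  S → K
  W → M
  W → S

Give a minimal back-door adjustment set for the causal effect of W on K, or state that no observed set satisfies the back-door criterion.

W→K: minimal back-door set {Q}.

desc(W)\{W}={K,M,S}; candidates ⊆ {G,Q}.
size 0: {}; under {} W still reaches {G,K,Q,S} ∋ K.
{Q}: W⊥K given {Q} in G with W→· removed — back-door holds.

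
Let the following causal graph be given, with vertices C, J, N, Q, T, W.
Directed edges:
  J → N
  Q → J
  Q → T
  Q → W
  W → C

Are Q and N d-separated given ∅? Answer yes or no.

No — Q and N are d-connected given ∅.

Bayes-Ball from Q | ∅ reaches {C,J,N,T,W}.
N ∈ reach(Q|∅) ⇒ Q ⊥̸ N | ∅.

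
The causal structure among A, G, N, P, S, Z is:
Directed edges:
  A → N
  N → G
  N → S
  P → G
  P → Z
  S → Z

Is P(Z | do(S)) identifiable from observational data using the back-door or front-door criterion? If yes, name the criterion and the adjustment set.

desc(S)\{S}={Z}; candidates ⊆ {A,G,N,P}.
∅: S⊥Z given ∅ in G with S→· removed — back-door holds.
P(Z|do(S)) = P(Z|S) — no adjustment needed.

P(Z|do(S)): backdoor, adjust for ∅.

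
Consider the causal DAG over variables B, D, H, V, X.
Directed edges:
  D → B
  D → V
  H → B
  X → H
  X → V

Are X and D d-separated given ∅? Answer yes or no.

Yes — X ⊥ D | ∅.

Bayes-Ball from X | ∅ reaches {B,H,V}.
D ∉ reach(X|∅) ⇒ X ⊥ D | ∅.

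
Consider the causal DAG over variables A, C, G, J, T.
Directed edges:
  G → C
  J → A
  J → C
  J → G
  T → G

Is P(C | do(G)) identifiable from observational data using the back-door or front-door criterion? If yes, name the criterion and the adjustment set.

P(C|do(G)): backdoor, adjust for {J}.

desc(G)\{G}={C}; candidates ⊆ {A,J,T}.
size 0: {}; under {} G still reaches {A,C,J,T} ∋ C.
{J}: G⊥C given {J} in G with G→· removed — back-door holds.
P(C|do(G)) = Σ_{J} P(C|G,J)·P(J).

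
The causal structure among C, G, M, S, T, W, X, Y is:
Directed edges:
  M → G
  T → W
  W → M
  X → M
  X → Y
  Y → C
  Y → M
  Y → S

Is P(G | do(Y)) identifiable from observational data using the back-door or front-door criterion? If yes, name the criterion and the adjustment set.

desc(Y)\{Y}={C,G,M,S}; candidates ⊆ {T,W,X}.
size 0: {}; under {} Y still reaches {G,M,X} ∋ G.
{X}: Y⊥G given {X} in G with Y→· removed — back-door holds.
P(G|do(Y)) = Σ_{X} P(G|Y,X)·P(X).

P(G|do(Y)): backdoor, adjust for {X}.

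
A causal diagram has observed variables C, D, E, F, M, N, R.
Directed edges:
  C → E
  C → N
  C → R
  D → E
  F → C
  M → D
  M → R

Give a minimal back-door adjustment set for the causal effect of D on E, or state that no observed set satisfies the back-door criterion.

D→E: minimal back-door set ∅.

desc(D)\{D}={E}; candidates ⊆ {C,F,M,N,R}.
∅: D⊥E given ∅ in G with D→· removed — back-door holds.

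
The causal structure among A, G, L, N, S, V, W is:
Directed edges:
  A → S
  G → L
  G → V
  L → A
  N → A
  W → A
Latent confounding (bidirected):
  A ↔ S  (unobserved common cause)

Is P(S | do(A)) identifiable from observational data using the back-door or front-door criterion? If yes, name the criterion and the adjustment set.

desc(A)\{A}={S}; candidates ⊆ {G,L,N,V,W}.
A↔S: latent back-door arc(s) into A.
size 0: {}; under {} A still reaches {G,L,N,S,V,W} ∋ S.
size 1: {G}, {L}, {N} …(+2); under {G} A still reaches {L,N,S,W} ∋ S.
size 2: {G,L}, {G,N}, {G,V} …(+7); under {G,L} A still reaches {N,S,W} ∋ S.
A↔S cannot be blocked by any observed set — no back-door set.
No mediator lies on a directed A→…→S path.
Neither criterion identifies P(S|do(A)) in this graph.

P(S|do(A)): not identifiable (no BD/FD set).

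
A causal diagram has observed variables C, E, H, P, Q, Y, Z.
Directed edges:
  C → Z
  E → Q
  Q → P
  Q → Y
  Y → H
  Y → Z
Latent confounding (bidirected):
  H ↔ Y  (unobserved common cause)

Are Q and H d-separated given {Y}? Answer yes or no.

Bayes-Ball from Q | {Y} reaches {E,H,P}.
H ∈ reach(Q|{Y}) ⇒ Q ⊥̸ H | {Y}.

No — Q and H are d-connected given {Y}.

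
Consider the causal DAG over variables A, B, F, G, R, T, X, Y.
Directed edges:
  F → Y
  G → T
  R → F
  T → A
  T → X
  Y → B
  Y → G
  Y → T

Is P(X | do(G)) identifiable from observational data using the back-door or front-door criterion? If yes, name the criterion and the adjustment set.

desc(G)\{G}={A,T,X}; candidates ⊆ {B,F,R,Y}.
size 0: {}; under {} G still reaches {A,B,F,R,T,X,Y} ∋ X.
{Y}: G⊥X given {Y} in G with G→· removed — back-door holds.
P(X|do(G)) = Σ_{Y} P(X|G,Y)·P(Y).

P(X|do(G)): backdoor, adjust for {Y}.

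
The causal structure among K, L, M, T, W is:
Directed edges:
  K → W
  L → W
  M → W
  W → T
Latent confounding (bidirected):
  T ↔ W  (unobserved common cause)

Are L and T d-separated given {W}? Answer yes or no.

No — L and T are d-connected given {W}.

Bayes-Ball from L | {W} reaches {K,M,T}.
T ∈ reach(L|{W}) ⇒ L ⊥̸ T | {W}.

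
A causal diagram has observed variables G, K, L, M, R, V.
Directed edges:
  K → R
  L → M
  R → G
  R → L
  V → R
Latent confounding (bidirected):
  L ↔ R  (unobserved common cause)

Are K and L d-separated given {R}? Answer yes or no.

Bayes-Ball from K | {R} reaches {L,M,V}.
L ∈ reach(K|{R}) ⇒ K ⊥̸ L | {R}.

No — K and L are d-connected given {R}.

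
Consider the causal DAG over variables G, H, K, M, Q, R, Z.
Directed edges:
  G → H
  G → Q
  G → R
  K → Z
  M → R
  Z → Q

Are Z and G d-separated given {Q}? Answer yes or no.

No — Z and G are d-connected given {Q}.

Bayes-Ball from Z | {Q} reaches {G,H,K,R}.
G ∈ reach(Z|{Q}) ⇒ Z ⊥̸ G | {Q}.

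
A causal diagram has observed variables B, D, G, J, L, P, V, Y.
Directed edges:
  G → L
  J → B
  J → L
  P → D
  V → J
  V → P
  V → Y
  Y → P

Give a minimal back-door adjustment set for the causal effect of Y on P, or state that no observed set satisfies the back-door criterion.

Y→P: minimal back-door set {V}.

desc(Y)\{Y}={D,P}; candidates ⊆ {B,G,J,L,V}.
size 0: {}; under {} Y still reaches {B,D,J,L,P,V} ∋ P.
{V}: Y⊥P given {V} in G with Y→· removed — back-door holds.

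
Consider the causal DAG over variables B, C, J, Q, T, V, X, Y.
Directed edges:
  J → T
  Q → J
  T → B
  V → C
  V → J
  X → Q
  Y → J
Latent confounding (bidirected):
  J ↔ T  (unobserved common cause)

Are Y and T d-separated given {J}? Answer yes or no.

No — Y and T are d-connected given {J}.

Bayes-Ball from Y | {J} reaches {B,C,Q,T,V,X}.
T ∈ reach(Y|{J}) ⇒ Y ⊥̸ T | {J}.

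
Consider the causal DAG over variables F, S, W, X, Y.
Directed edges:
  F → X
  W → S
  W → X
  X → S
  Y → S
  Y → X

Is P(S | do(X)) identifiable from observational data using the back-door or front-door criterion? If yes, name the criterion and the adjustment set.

P(S|do(X)): backdoor, adjust for {W, Y}.

desc(X)\{X}={S}; candidates ⊆ {F,W,Y}.
size 0: {}; under {} X still reaches {F,S,W,Y} ∋ S.
size 1: {F}, {W}, {Y}; under {F} X still reaches {S,W,Y} ∋ S.
{W,Y}: X⊥S given {W,Y} in G with X→· removed — back-door holds.
P(S|do(X)) = Σ_{W,Y} P(S|X,W,Y)·P(W,Y).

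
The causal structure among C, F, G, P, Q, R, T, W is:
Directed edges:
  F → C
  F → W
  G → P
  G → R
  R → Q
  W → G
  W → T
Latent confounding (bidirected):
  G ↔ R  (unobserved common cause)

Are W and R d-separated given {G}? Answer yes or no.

No — W and R are d-connected given {G}.

Bayes-Ball from W | {G} reaches {C,F,Q,R,T}.
R ∈ reach(W|{G}) ⇒ W ⊥̸ R | {G}.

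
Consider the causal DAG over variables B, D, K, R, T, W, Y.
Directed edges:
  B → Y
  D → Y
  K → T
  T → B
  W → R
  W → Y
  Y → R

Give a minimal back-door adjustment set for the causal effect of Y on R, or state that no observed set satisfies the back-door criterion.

desc(Y)\{Y}={R}; candidates ⊆ {B,D,K,T,W}.
size 0: {}; under {} Y still reaches {B,D,K,R,T,W} ∋ R.
{W}: Y⊥R given {W} in G with Y→· removed — back-door holds.

Y→R: minimal back-door set {W}.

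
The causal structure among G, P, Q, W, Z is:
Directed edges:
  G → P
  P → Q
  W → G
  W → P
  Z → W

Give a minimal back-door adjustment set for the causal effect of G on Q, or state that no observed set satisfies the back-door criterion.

desc(G)\{G}={P,Q}; candidates ⊆ {W,Z}.
size 0: {}; under {} G still reaches {P,Q,W,Z} ∋ Q.
{W}: G⊥Q given {W} in G with G→· removed — back-door holds.

G→Q: minimal back-door set {W}.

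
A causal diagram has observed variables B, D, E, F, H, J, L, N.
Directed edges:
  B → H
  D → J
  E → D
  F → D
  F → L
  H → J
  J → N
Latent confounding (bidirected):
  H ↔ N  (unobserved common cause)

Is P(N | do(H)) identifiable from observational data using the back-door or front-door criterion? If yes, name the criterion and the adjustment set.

P(N|do(H)): frontdoor, adjust for {J}.

desc(H)\{H}={J,N}; candidates ⊆ {B,D,E,F,L}.
H↔N: latent back-door arc(s) into H.
size 0: {}; under {} H still reaches {B,N} ∋ N.
size 1: {B}, {D}, {E} …(+2); under {B} H still reaches {N} ∋ N.
size 2: {B,D}, {B,E}, {B,F} …(+7); under {B,D} H still reaches {N} ∋ N.
H↔N cannot be blocked by any observed set — no back-door set.
{J}: (i) intercepts every directed H→N path; (ii) no back-door H→{J}; (iii) {H} blocks every back-door {J}→N. Front-door holds.
P(N|do(H)) = Σ_{J} P(J|H) Σ_{H'} P(N|J,H')P(H').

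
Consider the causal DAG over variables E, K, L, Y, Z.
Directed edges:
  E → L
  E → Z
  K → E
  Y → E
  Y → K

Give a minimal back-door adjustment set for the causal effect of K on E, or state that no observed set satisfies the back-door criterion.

K→E: minimal back-door set {Y}.

desc(K)\{K}={E,L,Z}; candidates ⊆ {Y}.
size 0: {}; under {} K still reaches {E,L,Y,Z} ∋ E.
{Y}: K⊥E given {Y} in G with K→· removed — back-door holds.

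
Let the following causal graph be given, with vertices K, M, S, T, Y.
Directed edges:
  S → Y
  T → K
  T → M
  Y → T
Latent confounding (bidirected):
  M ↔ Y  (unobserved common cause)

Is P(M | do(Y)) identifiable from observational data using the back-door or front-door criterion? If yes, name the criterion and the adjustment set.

P(M|do(Y)): frontdoor, adjust for {T}.

desc(Y)\{Y}={K,M,T}; candidates ⊆ {S}.
Y↔M: latent back-door arc(s) into Y.
size 0: {}; under {} Y still reaches {M,S} ∋ M.
size 1: {S}; under {S} Y still reaches {M} ∋ M.
Y↔M cannot be blocked by any observed set — no back-door set.
{T}: (i) intercepts every directed Y→M path; (ii) no back-door Y→{T}; (iii) {Y} blocks every back-door {T}→M. Front-door holds.
P(M|do(Y)) = Σ_{T} P(T|Y) Σ_{Y'} P(M|T,Y')P(Y').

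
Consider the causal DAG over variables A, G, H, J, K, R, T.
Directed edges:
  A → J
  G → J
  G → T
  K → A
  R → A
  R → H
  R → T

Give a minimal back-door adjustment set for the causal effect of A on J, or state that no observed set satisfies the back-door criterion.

desc(A)\{A}={J}; candidates ⊆ {G,H,K,R,T}.
∅: A⊥J given ∅ in G with A→· removed — back-door holds.

A→J: minimal back-door set ∅.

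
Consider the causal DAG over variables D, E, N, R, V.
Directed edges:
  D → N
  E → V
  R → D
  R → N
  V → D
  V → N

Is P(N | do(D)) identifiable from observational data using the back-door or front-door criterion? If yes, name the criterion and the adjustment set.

desc(D)\{D}={N}; candidates ⊆ {E,R,V}.
size 0: {}; under {} D still reaches {E,N,R,V} ∋ N.
size 1: {E}, {R}, {V}; under {E} D still reaches {N,R,V} ∋ N.
{R,V}: D⊥N given {R,V} in G with D→· removed — back-door holds.
P(N|do(D)) = Σ_{R,V} P(N|D,R,V)·P(R,V).

P(N|do(D)): backdoor, adjust for {R, V}.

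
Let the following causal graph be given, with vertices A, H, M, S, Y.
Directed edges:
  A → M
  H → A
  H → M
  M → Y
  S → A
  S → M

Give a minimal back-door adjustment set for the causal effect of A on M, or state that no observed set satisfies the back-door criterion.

A→M: minimal back-door set {H, S}.

desc(A)\{A}={M,Y}; candidates ⊆ {H,S}.
size 0: {}; under {} A still reaches {H,M,S,Y} ∋ M.
size 1: {H}, {S}; under {H} A still reaches {M,S,Y} ∋ M.
{H,S}: A⊥M given {H,S} in G with A→· removed — back-door holds.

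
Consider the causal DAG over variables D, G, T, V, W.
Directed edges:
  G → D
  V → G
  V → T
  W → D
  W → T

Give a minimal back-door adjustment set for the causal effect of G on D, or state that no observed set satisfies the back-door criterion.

desc(G)\{G}={D}; candidates ⊆ {T,V,W}.
∅: G⊥D given ∅ in G with G→· removed — back-door holds.

G→D: minimal back-door set ∅.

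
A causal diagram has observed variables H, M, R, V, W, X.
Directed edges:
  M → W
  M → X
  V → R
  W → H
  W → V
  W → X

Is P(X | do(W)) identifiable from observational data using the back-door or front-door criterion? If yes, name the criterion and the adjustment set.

P(X|do(W)): backdoor, adjust for {M}.

desc(W)\{W}={H,R,V,X}; candidates ⊆ {M}.
size 0: {}; under {} W still reaches {M,X} ∋ X.
{M}: W⊥X given {M} in G with W→· removed — back-door holds.
P(X|do(W)) = Σ_{M} P(X|W,M)·P(M).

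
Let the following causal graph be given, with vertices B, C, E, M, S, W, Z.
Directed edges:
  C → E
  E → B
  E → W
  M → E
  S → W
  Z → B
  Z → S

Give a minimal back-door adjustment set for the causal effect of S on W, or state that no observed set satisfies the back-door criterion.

desc(S)\{S}={W}; candidates ⊆ {B,C,E,M,Z}.
∅: S⊥W given ∅ in G with S→· removed — back-door holds.

S→W: minimal back-door set ∅.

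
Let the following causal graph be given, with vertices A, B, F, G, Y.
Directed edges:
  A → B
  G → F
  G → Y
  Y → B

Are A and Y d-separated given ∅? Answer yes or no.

Bayes-Ball from A | ∅ reaches {B}.
Y ∉ reach(A|∅) ⇒ A ⊥ Y | ∅.

Yes — A ⊥ Y | ∅.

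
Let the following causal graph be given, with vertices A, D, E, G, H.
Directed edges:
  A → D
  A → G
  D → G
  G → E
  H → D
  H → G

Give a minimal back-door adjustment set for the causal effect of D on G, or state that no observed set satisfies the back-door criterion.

desc(D)\{D}={E,G}; candidates ⊆ {A,H}.
size 0: {}; under {} D still reaches {A,E,G,H} ∋ G.
size 1: {A}, {H}; under {A} D still reaches {E,G,H} ∋ G.
{A,H}: D⊥G given {A,H} in G with D→· removed — back-door holds.

D→G: minimal back-door set {A, H}.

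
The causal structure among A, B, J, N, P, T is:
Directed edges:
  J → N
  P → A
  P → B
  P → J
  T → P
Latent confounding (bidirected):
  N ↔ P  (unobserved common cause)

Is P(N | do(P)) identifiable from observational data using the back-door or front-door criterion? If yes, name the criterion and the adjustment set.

desc(P)\{P}={A,B,J,N}; candidates ⊆ {T}.
P↔N: latent back-door arc(s) into P.
size 0: {}; under {} P still reaches {N,T} ∋ N.
size 1: {T}; under {T} P still reaches {N} ∋ N.
P↔N cannot be blocked by any observed set — no back-door set.
{J}: (i) intercepts every directed P→N path; (ii) no back-door P→{J}; (iii) {P} blocks every back-door {J}→N. Front-door holds.
P(N|do(P)) = Σ_{J} P(J|P) Σ_{P'} P(N|J,P')P(P').

P(N|do(P)): frontdoor, adjust for {J}.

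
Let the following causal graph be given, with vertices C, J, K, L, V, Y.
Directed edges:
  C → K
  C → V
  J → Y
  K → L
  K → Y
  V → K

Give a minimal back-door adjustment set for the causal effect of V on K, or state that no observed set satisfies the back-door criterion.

V→K: minimal back-door set {C}.

desc(V)\{V}={K,L,Y}; candidates ⊆ {C,J}.
size 0: {}; under {} V still reaches {C,K,L,Y} ∋ K.
{C}: V⊥K given {C} in G with V→· removed — back-door holds.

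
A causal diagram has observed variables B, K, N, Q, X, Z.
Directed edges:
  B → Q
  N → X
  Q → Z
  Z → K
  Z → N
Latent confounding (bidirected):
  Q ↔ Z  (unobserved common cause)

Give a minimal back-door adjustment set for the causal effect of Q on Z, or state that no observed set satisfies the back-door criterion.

Q→Z: no observed back-door set.

desc(Q)\{Q}={K,N,X,Z}; candidates ⊆ {B}.
Q↔Z: latent back-door arc(s) into Q.
size 0: {}; under {} Q still reaches {B,K,N,X,Z} ∋ Z.
size 1: {B}; under {B} Q still reaches {K,N,X,Z} ∋ Z.
Q↔Z cannot be blocked by any observed set — no back-door set.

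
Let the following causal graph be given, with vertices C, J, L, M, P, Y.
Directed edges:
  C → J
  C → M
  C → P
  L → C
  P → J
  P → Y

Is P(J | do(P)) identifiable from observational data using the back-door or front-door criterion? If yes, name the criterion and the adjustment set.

P(J|do(P)): backdoor, adjust for {C}.

desc(P)\{P}={J,Y}; candidates ⊆ {C,L,M}.
size 0: {}; under {} P still reaches {C,J,L,M} ∋ J.
{C}: P⊥J given {C} in G with P→· removed — back-door holds.
P(J|do(P)) = Σ_{C} P(J|P,C)·P(C).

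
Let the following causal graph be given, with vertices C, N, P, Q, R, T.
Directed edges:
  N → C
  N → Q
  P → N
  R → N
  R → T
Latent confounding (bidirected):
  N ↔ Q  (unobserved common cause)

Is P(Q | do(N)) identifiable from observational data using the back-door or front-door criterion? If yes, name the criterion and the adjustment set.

desc(N)\{N}={C,Q}; candidates ⊆ {P,R,T}.
N↔Q: latent back-door arc(s) into N.
size 0: {}; under {} N still reaches {P,Q,R,T} ∋ Q.
size 1: {P}, {R}, {T}; under {P} N still reaches {Q,R,T} ∋ Q.
size 2: {P,R}, {P,T}, {R,T}; under {P,R} N still reaches {Q} ∋ Q.
N↔Q cannot be blocked by any observed set — no back-door set.
No mediator lies on a directed N→…→Q path.
Neither criterion identifies P(Q|do(N)) in this graph.

P(Q|do(N)): not identifiable (no BD/FD set).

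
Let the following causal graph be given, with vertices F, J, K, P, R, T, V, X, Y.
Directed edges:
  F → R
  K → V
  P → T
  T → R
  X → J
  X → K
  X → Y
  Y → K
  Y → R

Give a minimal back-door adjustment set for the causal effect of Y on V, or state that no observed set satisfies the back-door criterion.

desc(Y)\{Y}={K,R,V}; candidates ⊆ {F,J,P,T,X}.
size 0: {}; under {} Y still reaches {J,K,V,X} ∋ V.
{X}: Y⊥V given {X} in G with Y→· removed — back-door holds.

Y→V: minimal back-door set {X}.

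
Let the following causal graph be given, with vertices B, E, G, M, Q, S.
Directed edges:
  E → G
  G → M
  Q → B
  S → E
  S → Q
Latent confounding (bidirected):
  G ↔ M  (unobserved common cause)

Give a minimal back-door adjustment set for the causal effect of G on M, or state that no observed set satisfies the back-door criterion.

desc(G)\{G}={M}; candidates ⊆ {B,E,Q,S}.
G↔M: latent back-door arc(s) into G.
size 0: {}; under {} G still reaches {B,E,M,Q,S} ∋ M.
size 1: {B}, {E}, {Q} …(+1); under {B} G still reaches {E,M,Q,S} ∋ M.
size 2: {B,E}, {B,Q}, {B,S} …(+3); under {B,E} G still reaches {M} ∋ M.
G↔M cannot be blocked by any observed set — no back-door set.

G→M: no observed back-door set.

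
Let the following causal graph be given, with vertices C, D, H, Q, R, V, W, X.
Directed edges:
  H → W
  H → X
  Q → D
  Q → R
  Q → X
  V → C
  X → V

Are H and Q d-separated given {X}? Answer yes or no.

No — H and Q are d-connected given {X}.

Bayes-Ball from H | {X} reaches {D,Q,R,W}.
Q ∈ reach(H|{X}) ⇒ H ⊥̸ Q | {X}.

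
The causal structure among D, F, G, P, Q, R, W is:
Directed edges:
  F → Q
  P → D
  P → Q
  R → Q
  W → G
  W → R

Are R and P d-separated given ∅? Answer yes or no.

Yes — R ⊥ P | ∅.

Bayes-Ball from R | ∅ reaches {G,Q,W}.
P ∉ reach(R|∅) ⇒ R ⊥ P | ∅.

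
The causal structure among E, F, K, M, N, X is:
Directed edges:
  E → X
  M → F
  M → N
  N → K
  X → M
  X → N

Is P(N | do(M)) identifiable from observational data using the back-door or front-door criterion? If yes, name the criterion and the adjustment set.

desc(M)\{M}={F,K,N}; candidates ⊆ {E,X}.
size 0: {}; under {} M still reaches {E,K,N,X} ∋ N.
{X}: M⊥N given {X} in G with M→· removed — back-door holds.
P(N|do(M)) = Σ_{X} P(N|M,X)·P(X).

P(N|do(M)): backdoor, adjust for {X}.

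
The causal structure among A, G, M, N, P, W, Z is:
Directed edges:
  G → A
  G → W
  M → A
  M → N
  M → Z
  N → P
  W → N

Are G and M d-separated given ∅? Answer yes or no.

Bayes-Ball from G | ∅ reaches {A,N,P,W}.
M ∉ reach(G|∅) ⇒ G ⊥ M | ∅.

Yes — G ⊥ M | ∅.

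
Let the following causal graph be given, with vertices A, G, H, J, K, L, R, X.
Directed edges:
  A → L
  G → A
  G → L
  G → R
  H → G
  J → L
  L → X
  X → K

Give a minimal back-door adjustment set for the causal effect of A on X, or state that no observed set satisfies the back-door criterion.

desc(A)\{A}={K,L,X}; candidates ⊆ {G,H,J,R}.
size 0: {}; under {} A still reaches {G,H,K,L,R,X} ∋ X.
{G}: A⊥X given {G} in G with A→· removed — back-door holds.

A→X: minimal back-door set {G}.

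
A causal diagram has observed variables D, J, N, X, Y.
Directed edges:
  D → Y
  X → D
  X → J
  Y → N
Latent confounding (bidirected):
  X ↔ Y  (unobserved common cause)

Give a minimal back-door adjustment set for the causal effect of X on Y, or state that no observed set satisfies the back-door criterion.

X→Y: no observed back-door set.

desc(X)\{X}={D,J,N,Y}; candidates ⊆ {—}.
X↔Y: latent back-door arc(s) into X.
size 0: {}; under {} X still reaches {N,Y} ∋ Y.
X↔Y cannot be blocked by any observed set — no back-door set.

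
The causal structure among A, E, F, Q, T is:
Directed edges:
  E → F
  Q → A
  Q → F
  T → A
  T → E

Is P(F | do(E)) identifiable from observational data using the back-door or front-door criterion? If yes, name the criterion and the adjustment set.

desc(E)\{E}={F}; candidates ⊆ {A,Q,T}.
∅: E⊥F given ∅ in G with E→· removed — back-door holds.
P(F|do(E)) = P(F|E) — no adjustment needed.

P(F|do(E)): backdoor, adjust for ∅.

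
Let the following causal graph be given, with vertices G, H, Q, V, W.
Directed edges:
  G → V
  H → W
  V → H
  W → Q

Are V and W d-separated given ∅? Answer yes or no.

No — V and W are d-connected given ∅.

Bayes-Ball from V | ∅ reaches {G,H,Q,W}.
W ∈ reach(V|∅) ⇒ V ⊥̸ W | ∅.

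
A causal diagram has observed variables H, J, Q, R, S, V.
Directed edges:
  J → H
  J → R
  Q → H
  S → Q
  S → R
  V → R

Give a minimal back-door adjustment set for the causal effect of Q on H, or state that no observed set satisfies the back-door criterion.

desc(Q)\{Q}={H}; candidates ⊆ {J,R,S,V}.
∅: Q⊥H given ∅ in G with Q→· removed — back-door holds.

Q→H: minimal back-door set ∅.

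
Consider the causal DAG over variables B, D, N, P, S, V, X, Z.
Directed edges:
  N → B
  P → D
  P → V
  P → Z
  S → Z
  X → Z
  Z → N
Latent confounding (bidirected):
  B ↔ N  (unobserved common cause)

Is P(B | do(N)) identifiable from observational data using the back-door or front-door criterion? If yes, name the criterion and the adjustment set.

P(B|do(N)): not identifiable (no BD/FD set).

desc(N)\{N}={B}; candidates ⊆ {D,P,S,V,X,Z}.
N↔B: latent back-door arc(s) into N.
size 0: {}; under {} N still reaches {B,D,P,S,V,X,Z} ∋ B.
size 1: {D}, {P}, {S} …(+3); under {D} N still reaches {B,P,S,V,X,Z} ∋ B.
size 2: {D,P}, {D,S}, {D,V} …(+12); under {D,P} N still reaches {B,S,X,Z} ∋ B.
N↔B cannot be blocked by any observed set — no back-door set.
No mediator lies on a directed N→…→B path.
Neither criterion identifies P(B|do(N)) in this graph.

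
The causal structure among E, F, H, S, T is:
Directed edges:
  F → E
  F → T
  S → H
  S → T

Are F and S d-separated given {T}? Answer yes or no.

No — F and S are d-connected given {T}.

Bayes-Ball from F | {T} reaches {E,H,S}.
S ∈ reach(F|{T}) ⇒ F ⊥̸ S | {T}.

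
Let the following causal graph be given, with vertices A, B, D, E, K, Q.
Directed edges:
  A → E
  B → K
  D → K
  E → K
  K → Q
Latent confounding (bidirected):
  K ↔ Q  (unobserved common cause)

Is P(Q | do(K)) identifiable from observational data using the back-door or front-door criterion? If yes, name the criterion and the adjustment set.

P(Q|do(K)): not identifiable (no BD/FD set).

desc(K)\{K}={Q}; candidates ⊆ {A,B,D,E}.
K↔Q: latent back-door arc(s) into K.
size 0: {}; under {} K still reaches {A,B,D,E,Q} ∋ Q.
size 1: {A}, {B}, {D} …(+1); under {A} K still reaches {B,D,E,Q} ∋ Q.
size 2: {A,B}, {A,D}, {A,E} …(+3); under {A,B} K still reaches {D,E,Q} ∋ Q.
K↔Q cannot be blocked by any observed set — no back-door set.
No mediator lies on a directed K→…→Q path.
Neither criterion identifies P(Q|do(K)) in this graph.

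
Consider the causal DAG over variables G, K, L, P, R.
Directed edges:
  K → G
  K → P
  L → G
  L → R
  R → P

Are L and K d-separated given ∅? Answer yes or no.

Bayes-Ball from L | ∅ reaches {G,P,R}.
K ∉ reach(L|∅) ⇒ L ⊥ K | ∅.

Yes — L ⊥ K | ∅.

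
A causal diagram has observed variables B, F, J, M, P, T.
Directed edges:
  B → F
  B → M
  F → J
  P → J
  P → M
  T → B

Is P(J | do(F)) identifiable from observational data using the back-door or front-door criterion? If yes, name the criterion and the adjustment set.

P(J|do(F)): backdoor, adjust for ∅.

desc(F)\{F}={J}; candidates ⊆ {B,M,P,T}.
∅: F⊥J given ∅ in G with F→· removed — back-door holds.
P(J|do(F)) = P(J|F) — no adjustment needed.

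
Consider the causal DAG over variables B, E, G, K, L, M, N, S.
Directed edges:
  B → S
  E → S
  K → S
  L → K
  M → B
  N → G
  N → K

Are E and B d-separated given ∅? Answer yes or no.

Yes — E ⊥ B | ∅.

Bayes-Ball from E | ∅ reaches {S}.
B ∉ reach(E|∅) ⇒ E ⊥ B | ∅.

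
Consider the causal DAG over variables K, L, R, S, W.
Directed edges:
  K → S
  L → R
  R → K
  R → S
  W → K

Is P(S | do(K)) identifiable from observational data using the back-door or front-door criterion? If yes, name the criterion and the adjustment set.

P(S|do(K)): backdoor, adjust for {R}.

desc(K)\{K}={S}; candidates ⊆ {L,R,W}.
size 0: {}; under {} K still reaches {L,R,S,W} ∋ S.
{R}: K⊥S given {R} in G with K→· removed — back-door holds.
P(S|do(K)) = Σ_{R} P(S|K,R)·P(R).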